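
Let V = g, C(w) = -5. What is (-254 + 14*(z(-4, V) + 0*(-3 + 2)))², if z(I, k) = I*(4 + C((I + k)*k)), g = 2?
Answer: 39204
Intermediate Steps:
V = 2
z(I, k) = -I (z(I, k) = I*(4 - 5) = I*(-1) = -I)
(-254 + 14*(z(-4, V) + 0*(-3 + 2)))² = (-254 + 14*(-1*(-4) + 0*(-3 + 2)))² = (-254 + 14*(4 + 0*(-1)))² = (-254 + 14*(4 + 0))² = (-254 + 14*4)² = (-254 + 56)² = (-198)² = 39204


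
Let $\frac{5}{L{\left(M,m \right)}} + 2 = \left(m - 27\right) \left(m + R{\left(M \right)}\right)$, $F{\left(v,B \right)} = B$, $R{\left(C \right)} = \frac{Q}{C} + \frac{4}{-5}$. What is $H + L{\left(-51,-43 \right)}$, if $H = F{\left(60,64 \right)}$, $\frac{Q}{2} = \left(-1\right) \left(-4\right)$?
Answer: $\frac{10036991}{156824} \approx 64.002$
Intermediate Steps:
$Q = 8$ ($Q = 2 \left(\left(-1\right) \left(-4\right)\right) = 2 \cdot 4 = 8$)
$R{\left(C \right)} = - \frac{4}{5} + \frac{8}{C}$ ($R{\left(C \right)} = \frac{8}{C} + \frac{4}{-5} = \frac{8}{C} + 4 \left(- \frac{1}{5}\right) = \frac{8}{C} - \frac{4}{5} = - \frac{4}{5} + \frac{8}{C}$)
$H = 64$
$L{\left(M,m \right)} = \frac{5}{-2 + \left(-27 + m\right) \left(- \frac{4}{5} + m + \frac{8}{M}\right)}$ ($L{\left(M,m \right)} = \frac{5}{-2 + \left(m - 27\right) \left(m - \left(\frac{4}{5} - \frac{8}{M}\right)\right)} = \frac{5}{-2 + \left(-27 + m\right) \left(- \frac{4}{5} + m + \frac{8}{M}\right)}$)
$H + L{\left(-51,-43 \right)} = 64 + 25 \left(-51\right) \frac{1}{-1080 + 40 \left(-43\right) + 98 \left(-51\right) - \left(-7089\right) \left(-43\right) + 5 \left(-51\right) \left(-43\right)^{2}} = 64 + 25 \left(-51\right) \frac{1}{-1080 - 1720 - 4998 - 304827 + 5 \left(-51\right) 1849} = 64 + 25 \left(-51\right) \frac{1}{-1080 - 1720 - 4998 - 304827 - 471495} = 64 + 25 \left(-51\right) \frac{1}{-784120} = 64 + 25 \left(-51\right) \left(- \frac{1}{784120}\right) = 64 + \frac{255}{156824} = \frac{10036991}{156824}$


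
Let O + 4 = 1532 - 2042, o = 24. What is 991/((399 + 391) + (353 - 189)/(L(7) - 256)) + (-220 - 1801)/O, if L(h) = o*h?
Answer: 46248347/8912246 ≈ 5.1893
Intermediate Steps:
L(h) = 24*h
O = -514 (O = -4 + (1532 - 2042) = -4 - 510 = -514)
991/((399 + 391) + (353 - 189)/(L(7) - 256)) + (-220 - 1801)/O = 991/((399 + 391) + (353 - 189)/(24*7 - 256)) + (-220 - 1801)/(-514) = 991/(790 + 164/(168 - 256)) - 2021*(-1/514) = 991/(790 + 164/(-88)) + 2021/514 = 991/(790 + 164*(-1/88)) + 2021/514 = 991/(790 - 41/22) + 2021/514 = 991/(17339/22) + 2021/514 = 991*(22/17339) + 2021/514 = 21802/17339 + 2021/514 = 46248347/8912246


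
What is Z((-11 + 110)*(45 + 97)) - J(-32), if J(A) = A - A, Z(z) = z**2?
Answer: 197627364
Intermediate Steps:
J(A) = 0
Z((-11 + 110)*(45 + 97)) - J(-32) = ((-11 + 110)*(45 + 97))**2 - 1*0 = (99*142)**2 + 0 = 14058**2 + 0 = 197627364 + 0 = 197627364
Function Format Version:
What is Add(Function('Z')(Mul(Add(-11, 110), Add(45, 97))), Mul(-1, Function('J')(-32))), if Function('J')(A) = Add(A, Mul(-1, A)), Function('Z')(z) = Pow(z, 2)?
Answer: 197627364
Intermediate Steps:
Function('J')(A) = 0
Add(Function('Z')(Mul(Add(-11, 110), Add(45, 97))), Mul(-1, Function('J')(-32))) = Add(Pow(Mul(Add(-11, 110), Add(45, 97)), 2), Mul(-1, 0)) = Add(Pow(Mul(99, 142), 2), 0) = Add(Pow(14058, 2), 0) = Add(197627364, 0) = 197627364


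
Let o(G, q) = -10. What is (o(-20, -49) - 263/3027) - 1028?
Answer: -3142289/3027 ≈ -1038.1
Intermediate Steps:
(o(-20, -49) - 263/3027) - 1028 = (-10 - 263/3027) - 1028 = -30533/3027 - 1028 = -3142289/3027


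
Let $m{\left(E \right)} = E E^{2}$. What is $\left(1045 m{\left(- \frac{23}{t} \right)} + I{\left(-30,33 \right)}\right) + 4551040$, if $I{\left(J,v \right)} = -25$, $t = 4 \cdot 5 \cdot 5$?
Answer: $\frac{910200457097}{200000} \approx 4.551 \cdot 10^{6}$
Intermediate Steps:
$t = 100$ ($t = 20 \cdot 5 = 100$)
$m{\left(E \right)} = E^{3}$
$\left(1045 m{\left(- \frac{23}{t} \right)} + I{\left(-30,33 \right)}\right) + 4551040 = \left(1045 \left(- \frac{23}{100}\right)^{3} - 25\right) + 4551040 = \left(1045 \left(- \frac{12167}{1000000}\right) - 25\right) + 4551040 = \left(- \frac{2542903}{200000} - 25\right) + 4551040 = - \frac{7542903}{200000} + 4551040 = \frac{910200457097}{200000}$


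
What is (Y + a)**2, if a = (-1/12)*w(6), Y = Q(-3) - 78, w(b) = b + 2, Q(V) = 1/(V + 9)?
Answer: 24649/4 ≈ 6162.3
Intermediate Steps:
Q(V) = 1/(9 + V)
w(b) = 2 + b
Y = -467/6 (Y = 1/(9 - 3) - 78 = 1/6 - 78 = -467/6 ≈ -77.833)
a = -2/3 (a = (-1/12)*(2 + 6) = -1*1/12*8 = -1/12*8 = -2/3 ≈ -0.66667)
(Y + a)**2 = (-467/6 - 2/3)**2 = (-157/2)**2 = 24649/4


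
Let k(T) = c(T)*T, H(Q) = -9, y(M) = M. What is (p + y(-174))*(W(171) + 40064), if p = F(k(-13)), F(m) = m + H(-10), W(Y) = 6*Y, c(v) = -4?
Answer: -5382790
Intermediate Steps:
k(T) = -4*T
F(m) = -9 + m (F(m) = m - 9 = -9 + m)
p = 43 (p = -9 - 4*(-13) = -9 + 52 = 43)
(p + y(-174))*(W(171) + 40064) = (43 - 174)*(6*171 + 40064) = -131*(1026 + 40064) = -131*41090 = -5382790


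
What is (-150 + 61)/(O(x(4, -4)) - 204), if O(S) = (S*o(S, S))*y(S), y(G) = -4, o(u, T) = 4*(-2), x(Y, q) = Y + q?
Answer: 89/204 ≈ 0.43627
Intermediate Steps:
o(u, T) = -8
O(S) = 32*S (O(S) = (S*(-8))*(-4) = -8*S*(-4) = 32*S)
(-150 + 61)/(O(x(4, -4)) - 204) = (-150 + 61)/(32*(4 - 4) - 204) = -89/(32*0 - 204) = -89/(0 - 204) = -89/(-204) = -89*(-1/204) = 89/204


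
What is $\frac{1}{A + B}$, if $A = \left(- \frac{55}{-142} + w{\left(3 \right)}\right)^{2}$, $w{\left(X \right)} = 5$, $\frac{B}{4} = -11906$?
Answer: $- \frac{20164}{959705111} \approx -2.1011 \cdot 10^{-5}$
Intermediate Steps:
$B = -47624$ ($B = 4 \left(-11906\right) = -47624$)
$A = \frac{585225}{20164}$ ($A = \left(- \frac{55}{-142} + 5\right)^{2} = \left(\left(-55\right) \left(- \frac{1}{142}\right) + 5\right)^{2} = \left(\frac{55}{142} + 5\right)^{2} = \left(\frac{765}{142}\right)^{2} = \frac{585225}{20164} \approx 29.023$)
$\frac{1}{A + B} = \frac{1}{\frac{585225}{20164} - 47624} = \frac{1}{- \frac{959705111}{20164}} = - \frac{20164}{959705111}$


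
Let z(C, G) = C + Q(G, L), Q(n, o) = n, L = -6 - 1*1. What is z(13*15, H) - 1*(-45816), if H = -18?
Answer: 45993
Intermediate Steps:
L = -7 (L = -6 - 1 = -7)
z(C, G) = C + G
z(13*15, H) - 1*(-45816) = (13*15 - 18) - 1*(-45816) = (195 - 18) + 45816 = 177 + 45816 = 45993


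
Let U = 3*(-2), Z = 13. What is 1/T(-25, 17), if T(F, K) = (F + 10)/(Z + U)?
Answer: -7/15 ≈ -0.46667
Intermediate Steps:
U = -6
T(F, K) = 10/7 + F/7 (T(F, K) = (F + 10)/(13 - 6) = (10 + F)/7 = (10 + F)*(1/7) = 10/7 + F/7)
1/T(-25, 17) = 1/(10/7 + (1/7)*(-25)) = 1/(10/7 - 25/7) = 1/(-15/7) = -7/15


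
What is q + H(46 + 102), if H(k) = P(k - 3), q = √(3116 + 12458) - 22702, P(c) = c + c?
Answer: -22412 + √15574 ≈ -22287.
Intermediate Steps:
P(c) = 2*c
q = -22702 + √15574 (q = √15574 - 22702 = -22702 + √15574 ≈ -22577.)
H(k) = -6 + 2*k (H(k) = 2*(k - 3) = 2*(-3 + k) = -6 + 2*k)
q + H(46 + 102) = (-22702 + √15574) + (-6 + 2*(46 + 102)) = (-22702 + √15574) + (-6 + 2*148) = (-22702 + √15574) + (-6 + 296) = (-22702 + √15574) + 290 = -22412 + √15574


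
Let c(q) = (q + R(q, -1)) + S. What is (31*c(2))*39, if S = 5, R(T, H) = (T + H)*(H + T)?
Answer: 9672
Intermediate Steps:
R(T, H) = (H + T)² (R(T, H) = (H + T)*(H + T) = (H + T)²)
c(q) = 5 + q + (-1 + q)² (c(q) = (q + (-1 + q)²) + 5 = 5 + q + (-1 + q)²)
(31*c(2))*39 = (31*(6 + 2² - 1*2))*39 = (31*(6 + 4 - 2))*39 = (31*8)*39 = 248*39 = 9672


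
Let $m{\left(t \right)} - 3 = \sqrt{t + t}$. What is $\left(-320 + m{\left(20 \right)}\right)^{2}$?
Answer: $100529 - 1268 \sqrt{10} \approx 96519.0$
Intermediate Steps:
$m{\left(t \right)} = 3 + \sqrt{2} \sqrt{t}$ ($m{\left(t \right)} = 3 + \sqrt{t + t} = 3 + \sqrt{2 t} = 3 + \sqrt{2} \sqrt{t}$)
$\left(-320 + m{\left(20 \right)}\right)^{2} = \left(-320 + \left(3 + \sqrt{2} \sqrt{20}\right)\right)^{2} = \left(-320 + \left(3 + \sqrt{2} \cdot 2 \sqrt{5}\right)\right)^{2} = \left(-320 + \left(3 + 2 \sqrt{10}\right)\right)^{2} = \left(-317 + 2 \sqrt{10}\right)^{2}$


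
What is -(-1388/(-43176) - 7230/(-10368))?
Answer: -2267731/3108672 ≈ -0.72949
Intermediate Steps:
-(-1388/(-43176) - 7230/(-10368)) = -(-1388*(-1/43176) - 7230*(-1/10368)) = -(347/10794 + 1205/1728) = -1*2267731/3108672 = -2267731/3108672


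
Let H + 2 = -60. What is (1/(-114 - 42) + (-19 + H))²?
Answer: 159693769/24336 ≈ 6562.0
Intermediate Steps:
H = -62 (H = -2 - 60 = -62)
(1/(-114 - 42) + (-19 + H))² = (1/(-114 - 42) + (-19 - 62))² = (1/(-156) - 81)² = (-1/156 - 81)² = (-12637/156)² = 159693769/24336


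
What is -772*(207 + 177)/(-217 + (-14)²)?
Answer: 98816/7 ≈ 14117.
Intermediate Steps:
-772*(207 + 177)/(-217 + (-14)²) = -296448/(-217 + 196) = -296448/(-21) = -296448*(-1)/21 = -772*(-128/7) = 98816/7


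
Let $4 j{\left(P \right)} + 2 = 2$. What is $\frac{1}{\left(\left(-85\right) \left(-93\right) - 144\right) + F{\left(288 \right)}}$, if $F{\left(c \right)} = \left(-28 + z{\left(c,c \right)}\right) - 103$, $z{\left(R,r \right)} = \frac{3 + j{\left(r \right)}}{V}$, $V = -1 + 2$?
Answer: $\frac{1}{7633} \approx 0.00013101$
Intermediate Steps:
$j{\left(P \right)} = 0$ ($j{\left(P \right)} = - \frac{1}{2} + \frac{1}{4} \cdot 2 = - \frac{1}{2} + \frac{1}{2} = 0$)
$V = 1$
$z{\left(R,r \right)} = 3$ ($z{\left(R,r \right)} = \frac{3 + 0}{1} = 3 \cdot 1 = 3$)
$F{\left(c \right)} = -128$ ($F{\left(c \right)} = \left(-28 + 3\right) - 103 = -25 - 103 = -128$)
$\frac{1}{\left(\left(-85\right) \left(-93\right) - 144\right) + F{\left(288 \right)}} = \frac{1}{\left(\left(-85\right) \left(-93\right) - 144\right) - 128} = \frac{1}{\left(7905 - 144\right) - 128} = \frac{1}{7761 - 128} = \frac{1}{7633}$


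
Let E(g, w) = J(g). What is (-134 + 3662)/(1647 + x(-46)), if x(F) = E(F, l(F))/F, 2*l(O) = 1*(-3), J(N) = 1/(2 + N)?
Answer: 7140672/3333529 ≈ 2.1421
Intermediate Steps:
l(O) = -3/2 (l(O) = (1*(-3))/2 = (½)*(-3) = -3/2)
E(g, w) = 1/(2 + g)
x(F) = 1/(F*(2 + F)) (x(F) = 1/((2 + F)*F) = 1/(F*(2 + F)))
(-134 + 3662)/(1647 + x(-46)) = (-134 + 3662)/(1647 + 1/((-46)*(2 - 46))) = 3528/(1647 - 1/46/(-44)) = 3528/(1647 - 1/46*(-1/44)) = 3528/(1647 + 1/2024) = 3528/(3333529/2024) = 3528*(2024/3333529) = 7140672/3333529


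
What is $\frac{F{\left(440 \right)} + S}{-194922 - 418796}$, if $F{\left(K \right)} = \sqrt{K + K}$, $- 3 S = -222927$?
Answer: $- \frac{74309}{613718} - \frac{2 \sqrt{55}}{306859} \approx -0.12113$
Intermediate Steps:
$S = 74309$ ($S = \left(- \frac{1}{3}\right) \left(-222927\right) = 74309$)
$F{\left(K \right)} = \sqrt{2} \sqrt{K}$ ($F{\left(K \right)} = \sqrt{2 K} = \sqrt{2} \sqrt{K}$)
$\frac{F{\left(440 \right)} + S}{-194922 - 418796} = \frac{\sqrt{2} \sqrt{440} + 74309}{-194922 - 418796} = \frac{\sqrt{2} \cdot 2 \sqrt{110} + 74309}{-613718} = \left(4 \sqrt{55} + 74309\right) \left(- \frac{1}{613718}\right) = \left(74309 + 4 \sqrt{55}\right) \left(- \frac{1}{613718}\right) = - \frac{74309}{613718} - \frac{2 \sqrt{55}}{306859}$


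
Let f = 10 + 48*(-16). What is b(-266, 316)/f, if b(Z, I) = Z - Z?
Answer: 0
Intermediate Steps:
b(Z, I) = 0
f = -758 (f = 10 - 768 = -758)
b(-266, 316)/f = 0/(-758) = 0*(-1/758) = 0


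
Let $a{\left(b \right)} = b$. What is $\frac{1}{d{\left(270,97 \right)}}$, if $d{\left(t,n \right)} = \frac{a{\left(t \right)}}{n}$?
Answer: $\frac{97}{270} \approx 0.35926$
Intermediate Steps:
$d{\left(t,n \right)} = \frac{t}{n}$
$\frac{1}{d{\left(270,97 \right)}} = \frac{1}{270 \cdot \frac{1}{97}} = \frac{1}{\frac{270}{97}} = \frac{97}{270}$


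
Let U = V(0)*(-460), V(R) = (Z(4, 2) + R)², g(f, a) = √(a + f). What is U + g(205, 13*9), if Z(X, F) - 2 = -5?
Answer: -4140 + √322 ≈ -4122.1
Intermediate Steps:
Z(X, F) = -3 (Z(X, F) = 2 - 5 = -3)
V(R) = (-3 + R)²
U = -4140 (U = (-3 + 0)²*(-460) = (-3)²*(-460) = 9*(-460) = -4140)
U + g(205, 13*9) = -4140 + √(13*9 + 205) = -4140 + √(117 + 205) = -4140 + √322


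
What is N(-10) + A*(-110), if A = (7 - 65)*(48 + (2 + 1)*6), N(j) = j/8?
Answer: 1684315/4 ≈ 4.2108e+5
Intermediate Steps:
N(j) = j/8 (N(j) = j*(⅛) = j/8)
A = -3828 (A = -58*(48 + 3*6) = -58*(48 + 18) = -58*66 = -3828)
N(-10) + A*(-110) = (⅛)*(-10) - 3828*(-110) = -5/4 + 421080 = 1684315/4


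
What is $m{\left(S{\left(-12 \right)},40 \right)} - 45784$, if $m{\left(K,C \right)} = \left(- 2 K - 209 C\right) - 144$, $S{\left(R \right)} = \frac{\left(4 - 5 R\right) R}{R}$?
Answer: $-54416$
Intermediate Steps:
$S{\left(R \right)} = 4 - 5 R$ ($S{\left(R \right)} = \frac{R \left(4 - 5 R\right)}{R} = 4 - 5 R$)
$m{\left(K,C \right)} = -144 - 209 C - 2 K$ ($m{\left(K,C \right)} = \left(- 209 C - 2 K\right) - 144 = -144 - 209 C - 2 K$)
$m{\left(S{\left(-12 \right)},40 \right)} - 45784 = \left(-144 - 8360 - 2 \left(4 - -60\right)\right) - 45784 = \left(-144 - 8360 - 2 \left(4 + 60\right)\right) - 45784 = \left(-144 - 8360 - 128\right) - 45784 = -8632 - 45784 = -54416$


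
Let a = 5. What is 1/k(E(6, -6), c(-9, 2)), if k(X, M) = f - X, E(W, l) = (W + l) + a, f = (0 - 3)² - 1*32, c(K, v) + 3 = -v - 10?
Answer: -1/28 ≈ -0.035714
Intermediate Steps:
c(K, v) = -13 - v (c(K, v) = -3 + (-v - 10) = -3 + (-10 - v) = -13 - v)
f = -23 (f = (-3)² - 32 = 9 - 32 = -23)
E(W, l) = 5 + W + l (E(W, l) = (W + l) + 5 = 5 + W + l)
k(X, M) = -23 - X
1/k(E(6, -6), c(-9, 2)) = 1/(-23 - (5 + 6 - 6)) = 1/(-23 - 1*5) = 1/(-23 - 5) = 1/(-28) = -1/28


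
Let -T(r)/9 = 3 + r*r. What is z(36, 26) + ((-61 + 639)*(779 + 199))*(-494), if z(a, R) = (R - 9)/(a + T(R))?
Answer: -1696445548217/6075 ≈ -2.7925e+8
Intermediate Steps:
T(r) = -27 - 9*r**2 (T(r) = -9*(3 + r*r) = -9*(3 + r**2) = -27 - 9*r**2)
z(a, R) = (-9 + R)/(-27 + a - 9*R**2) (z(a, R) = (R - 9)/(a + (-27 - 9*R**2)) = (-9 + R)/(-27 + a - 9*R**2))
z(36, 26) + ((-61 + 639)*(779 + 199))*(-494) = (9 - 1*26)/(27 - 1*36 + 9*26**2) + ((-61 + 639)*(779 + 199))*(-494) = (9 - 26)/(27 - 36 + 9*676) + (578*978)*(-494) = -17/(27 - 36 + 6084) + 565284*(-494) = -17/6075 - 279250296 = -1696445548217/6075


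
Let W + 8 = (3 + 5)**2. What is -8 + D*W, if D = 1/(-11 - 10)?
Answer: -32/3 ≈ -10.667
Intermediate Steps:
W = 56 (W = -8 + (3 + 5)**2 = -8 + 8**2 = -8 + 64 = 56)
D = -1/21 (D = 1/(-21) = -1/21 ≈ -0.047619)
-8 + D*W = -8 - 1/21*56 = -8 - 8/3 = -32/3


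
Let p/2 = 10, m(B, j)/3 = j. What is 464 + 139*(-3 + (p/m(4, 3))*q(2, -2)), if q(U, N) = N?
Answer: -5137/9 ≈ -570.78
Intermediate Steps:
m(B, j) = 3*j
p = 20 (p = 2*10 = 20)
464 + 139*(-3 + (p/m(4, 3))*q(2, -2)) = 464 + 139*(-3 + (20/((3*3)))*(-2)) = 464 + 139*(-3 + (20/9)*(-2)) = 464 + 139*(-3 - 40/9) = 464 + 139*(-67/9) = 464 - 9313/9 = -5137/9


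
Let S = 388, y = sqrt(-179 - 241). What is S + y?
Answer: 388 + 2*I*sqrt(105) ≈ 388.0 + 20.494*I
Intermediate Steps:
y = 2*I*sqrt(105) (y = sqrt(-420) = 2*I*sqrt(105) ≈ 20.494*I)
S + y = 388 + 2*I*sqrt(105)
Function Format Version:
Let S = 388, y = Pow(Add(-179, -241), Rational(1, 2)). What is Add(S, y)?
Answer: Add(388, Mul(2, I, Pow(105, Rational(1, 2)))) ≈ Add(388.00, Mul(20.494, I))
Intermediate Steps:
y = Mul(2, I, Pow(105, Rational(1, 2))) (y = Pow(-420, Rational(1, 2)) = Mul(2, I, Pow(105, Rational(1, 2))) ≈ Mul(20.494, I))
Add(S, y) = Add(388, Mul(2, I, Pow(105, Rational(1, 2))))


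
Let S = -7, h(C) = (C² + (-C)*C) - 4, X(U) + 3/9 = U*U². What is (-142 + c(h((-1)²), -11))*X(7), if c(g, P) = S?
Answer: -153172/3 ≈ -51057.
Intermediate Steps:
X(U) = -⅓ + U³ (X(U) = -⅓ + U*U² = -⅓ + U³)
h(C) = -4 (h(C) = (C² - C²) - 4 = 0 - 4 = -4)
c(g, P) = -7
(-142 + c(h((-1)²), -11))*X(7) = (-142 - 7)*(-⅓ + 7³) = -149*(-⅓ + 343) = -149*1028/3 = -153172/3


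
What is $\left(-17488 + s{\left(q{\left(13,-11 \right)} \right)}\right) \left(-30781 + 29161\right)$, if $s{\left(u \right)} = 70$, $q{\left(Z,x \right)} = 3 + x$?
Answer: $28217160$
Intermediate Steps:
$\left(-17488 + s{\left(q{\left(13,-11 \right)} \right)}\right) \left(-30781 + 29161\right) = \left(-17488 + 70\right) \left(-30781 + 29161\right) = \left(-17418\right) \left(-1620\right) = 28217160$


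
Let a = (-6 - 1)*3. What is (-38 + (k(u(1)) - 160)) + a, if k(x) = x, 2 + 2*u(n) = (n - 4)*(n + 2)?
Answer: -449/2 ≈ -224.50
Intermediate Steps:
u(n) = -1 + (-4 + n)*(2 + n)/2 (u(n) = -1 + ((n - 4)*(n + 2))/2 = -1 + ((-4 + n)*(2 + n))/2 = -1 + (-4 + n)*(2 + n)/2)
a = -21 (a = -7*3 = -21)
(-38 + (k(u(1)) - 160)) + a = (-38 + ((-5 + (½)*1² - 1*1) - 160)) - 21 = (-38 + ((-5 + (½)*1 - 1) - 160)) - 21 = (-38 + ((-5 + ½ - 1) - 160)) - 21 = (-38 + (-11/2 - 160)) - 21 = (-38 - 331/2) - 21 = -407/2 - 21 = -449/2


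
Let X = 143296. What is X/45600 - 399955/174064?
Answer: 209522717/248041200 ≈ 0.84471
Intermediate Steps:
X/45600 - 399955/174064 = 143296/45600 - 399955/174064 = 143296*(1/45600) - 399955*1/174064 = 4478/1425 - 399955/174064 = 209522717/248041200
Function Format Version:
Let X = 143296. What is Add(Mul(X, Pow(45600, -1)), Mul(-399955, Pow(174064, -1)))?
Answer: Rational(209522717, 248041200) ≈ 0.84471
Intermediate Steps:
Add(Mul(X, Pow(45600, -1)), Mul(-399955, Pow(174064, -1))) = Add(Mul(143296, Pow(45600, -1)), Mul(-399955, Pow(174064, -1))) = Add(Mul(143296, Rational(1, 45600)), Mul(-399955, Rational(1, 174064))) = Add(Rational(4478, 1425), Rational(-399955, 174064)) = Rational(209522717, 248041200)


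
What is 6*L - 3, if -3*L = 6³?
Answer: -435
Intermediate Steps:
L = -72 (L = -⅓*6³ = -⅓*216 = -72)
6*L - 3 = 6*(-72) - 3 = -432 - 3 = -435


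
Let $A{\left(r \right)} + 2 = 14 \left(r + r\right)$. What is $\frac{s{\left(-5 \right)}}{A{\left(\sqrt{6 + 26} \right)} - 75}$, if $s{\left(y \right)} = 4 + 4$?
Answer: $\frac{88}{2737} + \frac{128 \sqrt{2}}{2737} \approx 0.09829$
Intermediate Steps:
$A{\left(r \right)} = -2 + 28 r$ ($A{\left(r \right)} = -2 + 14 \left(r + r\right) = -2 + 14 \cdot 2 r = -2 + 28 r$)
$s{\left(y \right)} = 8$
$\frac{s{\left(-5 \right)}}{A{\left(\sqrt{6 + 26} \right)} - 75} = \frac{1}{\left(-2 + 28 \sqrt{6 + 26}\right) - 75} \cdot 8 = \frac{1}{\left(-2 + 28 \sqrt{32}\right) - 75} \cdot 8 = \frac{1}{\left(-2 + 28 \cdot 4 \sqrt{2}\right) - 75} \cdot 8 = \frac{1}{\left(-2 + 112 \sqrt{2}\right) - 75} \cdot 8 = \frac{1}{-77 + 112 \sqrt{2}} \cdot 8 = \frac{8}{-77 + 112 \sqrt{2}}$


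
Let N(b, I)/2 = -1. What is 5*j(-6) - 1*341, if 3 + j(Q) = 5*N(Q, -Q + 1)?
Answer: -406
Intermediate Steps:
N(b, I) = -2 (N(b, I) = 2*(-1) = -2)
j(Q) = -13 (j(Q) = -3 + 5*(-2) = -3 - 10 = -13)
5*j(-6) - 1*341 = 5*(-13) - 1*341 = -65 - 341 = -406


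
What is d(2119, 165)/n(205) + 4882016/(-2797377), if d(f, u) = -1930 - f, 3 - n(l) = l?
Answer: 10340412241/565070154 ≈ 18.299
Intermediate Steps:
n(l) = 3 - l
d(2119, 165)/n(205) + 4882016/(-2797377) = (-1930 - 1*2119)/(3 - 1*205) + 4882016/(-2797377) = (-1930 - 2119)/(3 - 205) + 4882016*(-1/2797377) = -4049/(-202) - 4882016/2797377 = -4049*(-1/202) - 4882016/2797377 = 4049/202 - 4882016/2797377 = 10340412241/565070154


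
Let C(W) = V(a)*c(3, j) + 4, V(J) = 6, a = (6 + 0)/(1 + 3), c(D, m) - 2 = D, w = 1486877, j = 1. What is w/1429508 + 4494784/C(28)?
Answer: 3212690120045/24301636 ≈ 1.3220e+5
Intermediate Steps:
c(D, m) = 2 + D
a = 3/2 (a = 6/4 = 6*(1/4) = 3/2 ≈ 1.5000)
C(W) = 34 (C(W) = 6*(2 + 3) + 4 = 6*5 + 4 = 30 + 4 = 34)
w/1429508 + 4494784/C(28) = 1486877/1429508 + 4494784/34 = 1486877*(1/1429508) + 4494784*(1/34) = 1486877/1429508 + 2247392/17 = 3212690120045/24301636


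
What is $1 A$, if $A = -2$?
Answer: $-2$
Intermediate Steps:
$1 A = 1 \left(-2\right) = -2$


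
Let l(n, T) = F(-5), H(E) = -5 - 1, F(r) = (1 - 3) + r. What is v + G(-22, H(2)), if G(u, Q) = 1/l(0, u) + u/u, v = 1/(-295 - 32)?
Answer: 1955/2289 ≈ 0.85408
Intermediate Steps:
F(r) = -2 + r
H(E) = -6
l(n, T) = -7 (l(n, T) = -2 - 5 = -7)
v = -1/327 (v = 1/(-327) = -1/327 ≈ -0.0030581)
G(u, Q) = 6/7 (G(u, Q) = 1/(-7) + u/u = 1*(-1/7) + 1 = -1/7 + 1 = 6/7)
v + G(-22, H(2)) = -1/327 + 6/7 = 1955/2289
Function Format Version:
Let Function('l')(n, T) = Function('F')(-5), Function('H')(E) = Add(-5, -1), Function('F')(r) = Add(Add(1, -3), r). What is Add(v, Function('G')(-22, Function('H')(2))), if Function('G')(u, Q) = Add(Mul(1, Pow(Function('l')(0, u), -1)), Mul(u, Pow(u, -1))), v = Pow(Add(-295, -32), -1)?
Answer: Rational(1955, 2289) ≈ 0.85408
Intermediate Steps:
Function('F')(r) = Add(-2, r)
Function('H')(E) = -6
Function('l')(n, T) = -7 (Function('l')(n, T) = Add(-2, -5) = -7)
v = Rational(-1, 327) (v = Pow(-327, -1) = Rational(-1, 327) ≈ -0.0030581)
Function('G')(u, Q) = Rational(6, 7) (Function('G')(u, Q) = Add(Mul(1, Pow(-7, -1)), Mul(u, Pow(u, -1))) = Add(Mul(1, Rational(-1, 7)), 1) = Add(Rational(-1, 7), 1) = Rational(6, 7))
Add(v, Function('G')(-22, Function('H')(2))) = Add(Rational(-1, 327), Rational(6, 7)) = Rational(1955, 2289)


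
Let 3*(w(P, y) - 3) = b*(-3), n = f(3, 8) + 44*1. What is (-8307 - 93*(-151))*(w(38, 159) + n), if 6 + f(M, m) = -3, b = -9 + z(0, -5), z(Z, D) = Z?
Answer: 269592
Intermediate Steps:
b = -9 (b = -9 + 0 = -9)
f(M, m) = -9 (f(M, m) = -6 - 3 = -9)
n = 35 (n = -9 + 44*1 = -9 + 44 = 35)
w(P, y) = 12 (w(P, y) = 3 + (-9*(-3))/3 = 3 + (1/3)*27 = 3 + 9 = 12)
(-8307 - 93*(-151))*(w(38, 159) + n) = (-8307 - 93*(-151))*(12 + 35) = (-8307 + 14043)*47 = 5736*47 = 269592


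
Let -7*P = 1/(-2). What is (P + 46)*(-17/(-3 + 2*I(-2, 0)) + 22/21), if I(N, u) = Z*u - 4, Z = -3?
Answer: 128785/1078 ≈ 119.47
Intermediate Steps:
I(N, u) = -4 - 3*u (I(N, u) = -3*u - 4 = -4 - 3*u)
P = 1/14 (P = -1/7/(-2) = -1/7*(-1/2) = 1/14 ≈ 0.071429)
(P + 46)*(-17/(-3 + 2*I(-2, 0)) + 22/21) = (1/14 + 46)*(-17/(-3 + 2*(-4 - 3*0)) + 22/21) = 645*(-17/(-3 + 2*(-4 + 0)) + 22*(1/21))/14 = 645*(-17/(-3 + 2*(-4)) + 22/21)/14 = 645*(-17/(-3 - 8) + 22/21)/14 = 645*(-17/(-11) + 22/21)/14 = 645*(-17*(-1/11) + 22/21)/14 = 645*(17/11 + 22/21)/14 = (645/14)*(599/231) = 128785/1078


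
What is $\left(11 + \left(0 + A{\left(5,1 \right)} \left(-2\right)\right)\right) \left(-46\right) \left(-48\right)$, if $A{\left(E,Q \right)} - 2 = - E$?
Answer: $37536$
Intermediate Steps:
$A{\left(E,Q \right)} = 2 - E$
$\left(11 + \left(0 + A{\left(5,1 \right)} \left(-2\right)\right)\right) \left(-46\right) \left(-48\right) = \left(11 + \left(0 + \left(2 - 5\right) \left(-2\right)\right)\right) \left(-46\right) \left(-48\right) = \left(11 + \left(0 - -6\right)\right) \left(-46\right) \left(-48\right) = \left(11 + \left(0 + 6\right)\right) \left(-46\right) \left(-48\right) = \left(11 + 6\right) \left(-46\right) \left(-48\right) = 17 \left(-46\right) \left(-48\right) = \left(-782\right) \left(-48\right) = 37536$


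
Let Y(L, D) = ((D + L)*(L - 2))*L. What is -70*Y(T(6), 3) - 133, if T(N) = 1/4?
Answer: -1071/32 ≈ -33.469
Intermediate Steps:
T(N) = ¼
Y(L, D) = L*(-2 + L)*(D + L) (Y(L, D) = ((D + L)*(-2 + L))*L = ((-2 + L)*(D + L))*L = L*(-2 + L)*(D + L))
-70*Y(T(6), 3) - 133 = -35*((¼)² - 2*3 - 2*¼ + 3*(¼))/2 - 133 = -35*(1/16 - 6 - ½ + ¾)/2 - 133 = -35*(-91)/(2*16) - 133 = -70*(-91/64) - 133 = 3185/32 - 133 = -1071/32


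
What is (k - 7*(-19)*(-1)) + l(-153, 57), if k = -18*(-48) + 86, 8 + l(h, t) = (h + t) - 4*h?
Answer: 1325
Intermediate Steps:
l(h, t) = -8 + t - 3*h (l(h, t) = -8 + ((h + t) - 4*h) = -8 + (t - 3*h) = -8 + t - 3*h)
k = 950 (k = 864 + 86 = 950)
(k - 7*(-19)*(-1)) + l(-153, 57) = (950 - 7*(-19)*(-1)) + (-8 + 57 - 3*(-153)) = (950 + 133*(-1)) + (-8 + 57 + 459) = (950 - 133) + 508 = 817 + 508 = 1325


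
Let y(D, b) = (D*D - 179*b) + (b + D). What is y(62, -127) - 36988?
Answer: -10476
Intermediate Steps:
y(D, b) = D + D² - 178*b (y(D, b) = (D² - 179*b) + (D + b) = D + D² - 178*b)
y(62, -127) - 36988 = (62 + 62² - 178*(-127)) - 36988 = (62 + 3844 + 22606) - 36988 = 26512 - 36988 = -10476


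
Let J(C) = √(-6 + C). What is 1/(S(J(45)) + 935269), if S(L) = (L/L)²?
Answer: 1/935270 ≈ 1.0692e-6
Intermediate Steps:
S(L) = 1 (S(L) = 1² = 1)
1/(S(J(45)) + 935269) = 1/(1 + 935269) = 1/935270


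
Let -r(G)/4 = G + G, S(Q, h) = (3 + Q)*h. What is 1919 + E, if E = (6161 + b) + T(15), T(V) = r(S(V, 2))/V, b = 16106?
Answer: 120834/5 ≈ 24167.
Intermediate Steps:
S(Q, h) = h*(3 + Q)
r(G) = -8*G (r(G) = -4*(G + G) = -8*G)
T(V) = (-48 - 16*V)/V (T(V) = (-16*(3 + V))/V = (-8*(6 + 2*V))/V = (-48 - 16*V)/V)
E = 111239/5 (E = (6161 + 16106) + (-16 - 48/15) = 22267 + (-16 - 48*1/15) = 22267 + (-16 - 16/5) = 22267 - 96/5 = 111239/5 ≈ 22248.)
1919 + E = 1919 + 111239/5 = 120834/5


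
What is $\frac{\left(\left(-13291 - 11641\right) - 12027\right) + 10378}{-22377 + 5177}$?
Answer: $\frac{26581}{17200} \approx 1.5454$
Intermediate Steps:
$\frac{\left(\left(-13291 - 11641\right) - 12027\right) + 10378}{-22377 + 5177} = \frac{\left(\left(-13291 - 11641\right) - 12027\right) + 10378}{-17200} = \left(\left(\left(-13291 - 11641\right) - 12027\right) + 10378\right) \left(- \frac{1}{17200}\right) = \left(\left(-24932 - 12027\right) + 10378\right) \left(- \frac{1}{17200}\right) = \left(-36959 + 10378\right) \left(- \frac{1}{17200}\right) = \left(-26581\right) \left(- \frac{1}{17200}\right) = \frac{26581}{17200}$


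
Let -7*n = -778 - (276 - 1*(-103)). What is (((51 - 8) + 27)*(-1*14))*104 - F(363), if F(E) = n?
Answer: -714597/7 ≈ -1.0209e+5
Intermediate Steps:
n = 1157/7 (n = -(-778 - (276 - 1*(-103)))/7 = -(-778 - (276 + 103))/7 = -(-778 - 1*379)/7 = -(-778 - 379)/7 = -⅐*(-1157) = 1157/7 ≈ 165.29)
F(E) = 1157/7
(((51 - 8) + 27)*(-1*14))*104 - F(363) = (((51 - 8) + 27)*(-1*14))*104 - 1*1157/7 = ((43 + 27)*(-14))*104 - 1157/7 = (70*(-14))*104 - 1157/7 = -980*104 - 1157/7 = -101920 - 1157/7 = -714597/7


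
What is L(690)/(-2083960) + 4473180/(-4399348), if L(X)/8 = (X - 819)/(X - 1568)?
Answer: -255770546668923/251548790518570 ≈ -1.0168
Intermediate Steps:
L(X) = 8*(-819 + X)/(-1568 + X) (L(X) = 8*((X - 819)/(X - 1568)) = 8*((-819 + X)/(-1568 + X)) = 8*(-819 + X)/(-1568 + X))
L(690)/(-2083960) + 4473180/(-4399348) = (8*(-819 + 690)/(-1568 + 690))/(-2083960) + 4473180/(-4399348) = (8*(-129)/(-878))*(-1/2083960) + 4473180*(-1/4399348) = (8*(-1/878)*(-129))*(-1/2083960) - 1118295/1099837 = (516/439)*(-1/2083960) - 1118295/1099837 = -129/228714610 - 1118295/1099837 = -255770546668923/251548790518570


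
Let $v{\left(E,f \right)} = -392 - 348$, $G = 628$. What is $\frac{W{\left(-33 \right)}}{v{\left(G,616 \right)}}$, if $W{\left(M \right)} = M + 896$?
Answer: $- \frac{863}{740} \approx -1.1662$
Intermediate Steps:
$W{\left(M \right)} = 896 + M$
$v{\left(E,f \right)} = -740$ ($v{\left(E,f \right)} = -392 - 348 = -740$)
$\frac{W{\left(-33 \right)}}{v{\left(G,616 \right)}} = \frac{896 - 33}{-740} = 863 \left(- \frac{1}{740}\right) = - \frac{863}{740}$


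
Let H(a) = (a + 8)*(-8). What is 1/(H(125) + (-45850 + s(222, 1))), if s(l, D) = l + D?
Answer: -1/46691 ≈ -2.1417e-5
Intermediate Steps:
s(l, D) = D + l
H(a) = -64 - 8*a (H(a) = (8 + a)*(-8) = -64 - 8*a)
1/(H(125) + (-45850 + s(222, 1))) = 1/((-64 - 8*125) + (-45850 + (1 + 222))) = 1/((-64 - 1000) + (-45850 + 223)) = 1/(-1064 - 45627) = 1/(-46691) = -1/46691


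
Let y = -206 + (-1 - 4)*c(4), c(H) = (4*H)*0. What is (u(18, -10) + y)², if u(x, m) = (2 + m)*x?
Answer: 122500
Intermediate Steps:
c(H) = 0
u(x, m) = x*(2 + m)
y = -206 (y = -206 + (-1 - 4)*0 = -206 - 5*0 = -206 + 0 = -206)
(u(18, -10) + y)² = (18*(2 - 10) - 206)² = (18*(-8) - 206)² = (-144 - 206)² = (-350)² = 122500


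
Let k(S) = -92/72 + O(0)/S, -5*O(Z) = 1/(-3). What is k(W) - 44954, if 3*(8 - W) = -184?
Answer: -420781391/9360 ≈ -44955.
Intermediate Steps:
W = 208/3 (W = 8 - ⅓*(-184) = 8 + 184/3 = 208/3 ≈ 69.333)
O(Z) = 1/15 (O(Z) = -⅕/(-3) = -⅕*(-⅓) = 1/15)
k(S) = -23/18 + 1/(15*S) (k(S) = -92/72 + 1/(15*S) = -92*1/72 + 1/(15*S) = -23/18 + 1/(15*S))
k(W) - 44954 = (6 - 115*208/3)/(90*(208/3)) - 44954 = (1/90)*(3/208)*(6 - 23920/3) - 44954 = (1/90)*(3/208)*(-23902/3) - 44954 = -11951/9360 - 44954 = -420781391/9360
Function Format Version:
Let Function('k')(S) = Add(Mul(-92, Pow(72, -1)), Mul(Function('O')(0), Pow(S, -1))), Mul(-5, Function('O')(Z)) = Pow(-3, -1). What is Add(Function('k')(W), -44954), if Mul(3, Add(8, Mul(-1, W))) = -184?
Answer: Rational(-420781391, 9360) ≈ -44955.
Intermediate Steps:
W = Rational(208, 3) (W = Add(8, Mul(Rational(-1, 3), -184)) = Add(8, Rational(184, 3)) = Rational(208, 3) ≈ 69.333)
Function('O')(Z) = Rational(1, 15) (Function('O')(Z) = Mul(Rational(-1, 5), Pow(-3, -1)) = Mul(Rational(-1, 5), Rational(-1, 3)) = Rational(1, 15))
Function('k')(S) = Add(Rational(-23, 18), Mul(Rational(1, 15), Pow(S, -1))) (Function('k')(S) = Add(Mul(-92, Pow(72, -1)), Mul(Rational(1, 15), Pow(S, -1))) = Add(Mul(-92, Rational(1, 72)), Mul(Rational(1, 15), Pow(S, -1))) = Add(Rational(-23, 18), Mul(Rational(1, 15), Pow(S, -1))))
Add(Function('k')(W), -44954) = Add(Mul(Rational(1, 90), Pow(Rational(208, 3), -1), Add(6, Mul(-115, Rational(208, 3)))), -44954) = Add(Mul(Rational(1, 90), Rational(3, 208), Add(6, Rational(-23920, 3))), -44954) = Add(Mul(Rational(1, 90), Rational(3, 208), Rational(-23902, 3)), -44954) = Add(Rational(-11951, 9360), -44954) = Rational(-420781391, 9360)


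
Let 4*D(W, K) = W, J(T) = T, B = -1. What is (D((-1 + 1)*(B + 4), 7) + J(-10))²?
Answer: 100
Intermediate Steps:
D(W, K) = W/4
(D((-1 + 1)*(B + 4), 7) + J(-10))² = (((-1 + 1)*(-1 + 4))/4 - 10)² = ((0*3)/4 - 10)² = ((¼)*0 - 10)² = (0 - 10)² = (-10)² = 100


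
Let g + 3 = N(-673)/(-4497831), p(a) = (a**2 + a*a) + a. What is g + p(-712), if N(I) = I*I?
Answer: 4557080474834/4497831 ≈ 1.0132e+6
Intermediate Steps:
N(I) = I**2
p(a) = a + 2*a**2 (p(a) = (a**2 + a**2) + a = 2*a**2 + a = a + 2*a**2)
g = -13946422/4497831 (g = -3 + (-673)**2/(-4497831) = -3 + 452929*(-1/4497831) = -3 - 452929/4497831 = -13946422/4497831 ≈ -3.1007)
g + p(-712) = -13946422/4497831 - 712*(1 + 2*(-712)) = -13946422/4497831 - 712*(1 - 1424) = -13946422/4497831 - 712*(-1423) = -13946422/4497831 + 1013176 = 4557080474834/4497831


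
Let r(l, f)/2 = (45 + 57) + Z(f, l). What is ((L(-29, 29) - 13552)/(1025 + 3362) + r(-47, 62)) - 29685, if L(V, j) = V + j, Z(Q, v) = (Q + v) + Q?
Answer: -128671101/4387 ≈ -29330.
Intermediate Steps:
Z(Q, v) = v + 2*Q
r(l, f) = 204 + 2*l + 4*f (r(l, f) = 2*((45 + 57) + (l + 2*f)) = 2*(102 + (l + 2*f)) = 2*(102 + l + 2*f) = 204 + 2*l + 4*f)
((L(-29, 29) - 13552)/(1025 + 3362) + r(-47, 62)) - 29685 = (((-29 + 29) - 13552)/(1025 + 3362) + (204 + 2*(-47) + 4*62)) - 29685 = ((0 - 13552)/4387 + (204 - 94 + 248)) - 29685 = (-13552*1/4387 + 358) - 29685 = (-13552/4387 + 358) - 29685 = 1556994/4387 - 29685 = -128671101/4387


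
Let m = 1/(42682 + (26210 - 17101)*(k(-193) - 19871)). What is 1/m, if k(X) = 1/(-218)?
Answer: -39449781135/218 ≈ -1.8096e+8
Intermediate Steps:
k(X) = -1/218
m = -218/39449781135 (m = 1/(42682 + (26210 - 17101)*(-1/218 - 19871)) = 1/(42682 + 9109*(-4331879/218)) = 1/(42682 - 39459085811/218) = 1/(-39449781135/218) = -218/39449781135 ≈ -5.5260e-9)
1/m = 1/(-218/39449781135) = -39449781135/218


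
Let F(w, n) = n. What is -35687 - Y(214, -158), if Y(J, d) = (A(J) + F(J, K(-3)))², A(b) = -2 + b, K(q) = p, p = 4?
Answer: -82343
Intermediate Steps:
K(q) = 4
Y(J, d) = (2 + J)² (Y(J, d) = ((-2 + J) + 4)² = (2 + J)²)
-35687 - Y(214, -158) = -35687 - (2 + 214)² = -35687 - 1*216² = -35687 - 1*46656 = -35687 - 46656 = -82343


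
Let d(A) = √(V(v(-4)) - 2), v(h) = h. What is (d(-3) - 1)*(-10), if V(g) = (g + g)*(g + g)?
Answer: 10 - 10*√62 ≈ -68.740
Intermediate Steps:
V(g) = 4*g² (V(g) = (2*g)*(2*g) = 4*g²)
d(A) = √62 (d(A) = √(4*(-4)² - 2) = √(4*16 - 2) = √(64 - 2) = √62)
(d(-3) - 1)*(-10) = (√62 - 1)*(-10) = (-1 + √62)*(-10) = 10 - 10*√62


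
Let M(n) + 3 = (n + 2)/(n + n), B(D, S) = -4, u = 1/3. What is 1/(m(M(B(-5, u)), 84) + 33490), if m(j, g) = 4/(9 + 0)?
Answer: 9/301414 ≈ 2.9859e-5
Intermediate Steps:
u = ⅓ (u = 1*(⅓) = ⅓ ≈ 0.33333)
M(n) = -3 + (2 + n)/(2*n) (M(n) = -3 + (n + 2)/(n + n) = -3 + (2 + n)/((2*n)) = -3 + (2 + n)*(1/(2*n)) = -3 + (2 + n)/(2*n))
m(j, g) = 4/9
1/(m(M(B(-5, u)), 84) + 33490) = 1/(4/9 + 33490) = 1/(301414/9) = 9/301414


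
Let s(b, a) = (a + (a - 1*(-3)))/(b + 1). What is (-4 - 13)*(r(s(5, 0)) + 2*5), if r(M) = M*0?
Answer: -170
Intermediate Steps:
s(b, a) = (3 + 2*a)/(1 + b) (s(b, a) = (a + (a + 3))/(1 + b) = (a + (3 + a))/(1 + b) = (3 + 2*a)/(1 + b))
r(M) = 0
(-4 - 13)*(r(s(5, 0)) + 2*5) = (-4 - 13)*(0 + 2*5) = -17*(0 + 10) = -17*10 = -170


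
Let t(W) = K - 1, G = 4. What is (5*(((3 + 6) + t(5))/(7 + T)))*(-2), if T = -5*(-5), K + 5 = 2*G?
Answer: -55/16 ≈ -3.4375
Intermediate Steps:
K = 3 (K = -5 + 2*4 = -5 + 8 = 3)
T = 25
t(W) = 2 (t(W) = 3 - 1 = 2)
(5*(((3 + 6) + t(5))/(7 + T)))*(-2) = (5*(((3 + 6) + 2)/(7 + 25)))*(-2) = (5*((9 + 2)/32))*(-2) = (5*(11*(1/32)))*(-2) = (5*(11/32))*(-2) = (55/32)*(-2) = -55/16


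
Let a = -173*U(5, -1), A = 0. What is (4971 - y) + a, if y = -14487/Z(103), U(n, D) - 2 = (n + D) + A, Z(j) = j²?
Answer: 41739684/10609 ≈ 3934.4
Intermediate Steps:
U(n, D) = 2 + D + n (U(n, D) = 2 + ((n + D) + 0) = 2 + ((D + n) + 0) = 2 + (D + n) = 2 + D + n)
y = -14487/10609 (y = -14487/(103²) = -14487/10609 ≈ -1.3655)
a = -1038 (a = -173*(2 - 1 + 5) = -173*6 = -1038)
(4971 - y) + a = (4971 - 1*(-14487/10609)) - 1038 = (4971 + 14487/10609) - 1038 = 52751826/10609 - 1038 = 41739684/10609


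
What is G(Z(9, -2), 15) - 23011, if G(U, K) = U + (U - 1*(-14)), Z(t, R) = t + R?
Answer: -22983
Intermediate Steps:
Z(t, R) = R + t
G(U, K) = 14 + 2*U (G(U, K) = U + (U + 14) = U + (14 + U) = 14 + 2*U)
G(Z(9, -2), 15) - 23011 = (14 + 2*(-2 + 9)) - 23011 = (14 + 2*7) - 23011 = (14 + 14) - 23011 = 28 - 23011 = -22983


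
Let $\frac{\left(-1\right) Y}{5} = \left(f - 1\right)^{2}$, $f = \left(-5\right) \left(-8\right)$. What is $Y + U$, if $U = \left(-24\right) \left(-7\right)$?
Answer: $-7437$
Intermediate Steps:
$f = 40$
$U = 168$
$Y = -7605$ ($Y = - 5 \left(40 - 1\right)^{2} = - 5 \cdot 39^{2} = \left(-5\right) 1521 = -7605$)
$Y + U = -7605 + 168 = -7437$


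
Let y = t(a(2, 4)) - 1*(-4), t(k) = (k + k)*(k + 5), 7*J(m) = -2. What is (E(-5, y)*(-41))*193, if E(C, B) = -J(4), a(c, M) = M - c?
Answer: -15826/7 ≈ -2260.9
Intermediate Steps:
J(m) = -2/7 (J(m) = (⅐)*(-2) = -2/7)
t(k) = 2*k*(5 + k) (t(k) = (2*k)*(5 + k) = 2*k*(5 + k))
y = 32 (y = 2*(4 - 1*2)*(5 + (4 - 1*2)) - 1*(-4) = 2*(4 - 2)*(5 + (4 - 2)) + 4 = 2*2*(5 + 2) + 4 = 2*2*7 + 4 = 28 + 4 = 32)
E(C, B) = 2/7 (E(C, B) = -1*(-2/7) = 2/7)
(E(-5, y)*(-41))*193 = ((2/7)*(-41))*193 = -82/7*193 = -15826/7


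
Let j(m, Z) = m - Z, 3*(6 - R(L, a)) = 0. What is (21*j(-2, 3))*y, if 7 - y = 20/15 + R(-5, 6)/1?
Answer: 35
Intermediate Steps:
R(L, a) = 6 (R(L, a) = 6 - 1/3*0 = 6 + 0 = 6)
y = -1/3 (y = 7 - (20/15 + 6/1) = 7 - (20*(1/15) + 6*1) = 7 - (4/3 + 6) = 7 - 1*22/3 = 7 - 22/3 = -1/3 ≈ -0.33333)
(21*j(-2, 3))*y = (21*(-2 - 1*3))*(-1/3) = (21*(-2 - 3))*(-1/3) = (21*(-5))*(-1/3) = -105*(-1/3) = 35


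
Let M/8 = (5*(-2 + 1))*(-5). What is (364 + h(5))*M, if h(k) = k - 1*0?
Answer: 73800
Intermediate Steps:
h(k) = k (h(k) = k + 0 = k)
M = 200 (M = 8*((5*(-2 + 1))*(-5)) = 8*((5*(-1))*(-5)) = 8*(-5*(-5)) = 8*25 = 200)
(364 + h(5))*M = (364 + 5)*200 = 369*200 = 73800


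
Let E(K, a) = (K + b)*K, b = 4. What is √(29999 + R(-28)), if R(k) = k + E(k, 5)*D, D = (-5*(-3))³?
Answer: √2297971 ≈ 1515.9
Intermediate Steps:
E(K, a) = K*(4 + K) (E(K, a) = (K + 4)*K = (4 + K)*K = K*(4 + K))
D = 3375 (D = 15³ = 3375)
R(k) = k + 3375*k*(4 + k) (R(k) = k + (k*(4 + k))*3375 = k + 3375*k*(4 + k))
√(29999 + R(-28)) = √(29999 - 28*(13501 + 3375*(-28))) = √(29999 - 28*(13501 - 94500)) = √(29999 - 28*(-80999)) = √(29999 + 2267972) = √2297971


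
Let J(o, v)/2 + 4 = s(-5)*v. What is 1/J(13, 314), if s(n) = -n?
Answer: 1/3132 ≈ 0.00031928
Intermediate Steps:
J(o, v) = -8 + 10*v (J(o, v) = -8 + 2*((-1*(-5))*v) = -8 + 2*(5*v) = -8 + 10*v)
1/J(13, 314) = 1/(-8 + 10*314) = 1/(-8 + 3140) = 1/3132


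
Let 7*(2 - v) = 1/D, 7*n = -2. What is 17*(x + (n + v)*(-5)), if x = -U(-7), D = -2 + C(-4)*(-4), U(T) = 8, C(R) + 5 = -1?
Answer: -43299/154 ≈ -281.16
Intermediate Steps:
n = -2/7 (n = (⅐)*(-2) = -2/7 ≈ -0.28571)
C(R) = -6 (C(R) = -5 - 1 = -6)
D = 22 (D = -2 - 6*(-4) = -2 + 24 = 22)
x = -8 (x = -1*8 = -8)
v = 307/154 (v = 2 - 1/(7*22) = 2 - ⅐*1/22 = 2 - 1/154 = 307/154 ≈ 1.9935)
17*(x + (n + v)*(-5)) = 17*(-8 + (-2/7 + 307/154)*(-5)) = 17*(-8 + (263/154)*(-5)) = 17*(-8 - 1315/154) = 17*(-2547/154) = -43299/154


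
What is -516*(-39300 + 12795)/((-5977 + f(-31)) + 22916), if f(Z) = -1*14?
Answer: 2735316/3385 ≈ 808.07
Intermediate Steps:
f(Z) = -14
-516*(-39300 + 12795)/((-5977 + f(-31)) + 22916) = -516*(-39300 + 12795)/((-5977 - 14) + 22916) = -516*(-26505/(-5991 + 22916)) = -516/(16925*(-1/26505)) = -516/(-3385/5301) = -516*(-5301/3385) = 2735316/3385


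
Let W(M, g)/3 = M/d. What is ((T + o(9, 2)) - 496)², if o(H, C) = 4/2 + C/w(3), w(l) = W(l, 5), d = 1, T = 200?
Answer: 6990736/81 ≈ 86305.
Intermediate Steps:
W(M, g) = 3*M (W(M, g) = 3*(M/1) = 3*(M*1) = 3*M)
w(l) = 3*l
o(H, C) = 2 + C/9 (o(H, C) = 4/2 + C/((3*3)) = 4*(½) + C/9 = 2 + C*(⅑) = 2 + C/9)
((T + o(9, 2)) - 496)² = ((200 + (2 + (⅑)*2)) - 496)² = ((200 + (2 + 2/9)) - 496)² = ((200 + 20/9) - 496)² = (1820/9 - 496)² = (-2644/9)² = 6990736/81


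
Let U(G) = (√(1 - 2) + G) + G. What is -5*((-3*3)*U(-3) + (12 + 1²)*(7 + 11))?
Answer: -1440 + 45*I ≈ -1440.0 + 45.0*I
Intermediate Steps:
U(G) = I + 2*G (U(G) = (√(-1) + G) + G = (I + G) + G = I + 2*G)
-5*((-3*3)*U(-3) + (12 + 1²)*(7 + 11)) = -5*((-3*3)*(I + 2*(-3)) + (12 + 1²)*(7 + 11)) = -5*(-9*(I - 6) + (12 + 1)*18) = -5*(-9*(-6 + I) + 13*18) = -5*((54 - 9*I) + 234) = -5*(288 - 9*I) = -1440 + 45*I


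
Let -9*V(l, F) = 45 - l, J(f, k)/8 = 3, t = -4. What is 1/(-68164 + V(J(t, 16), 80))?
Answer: -3/204499 ≈ -1.4670e-5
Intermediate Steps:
J(f, k) = 24 (J(f, k) = 8*3 = 24)
V(l, F) = -5 + l/9 (V(l, F) = -(45 - l)/9 = -5 + l/9)
1/(-68164 + V(J(t, 16), 80)) = 1/(-68164 + (-5 + (⅑)*24)) = 1/(-68164 + (-5 + 8/3)) = 1/(-68164 - 7/3) = 1/(-204499/3) = -3/204499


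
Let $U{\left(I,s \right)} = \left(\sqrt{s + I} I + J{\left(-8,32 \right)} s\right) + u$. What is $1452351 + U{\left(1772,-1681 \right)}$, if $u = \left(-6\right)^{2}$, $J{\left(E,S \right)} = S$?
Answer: $1398595 + 1772 \sqrt{91} \approx 1.4155 \cdot 10^{6}$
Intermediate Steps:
$u = 36$
$U{\left(I,s \right)} = 36 + 32 s + I \sqrt{I + s}$ ($U{\left(I,s \right)} = \left(\sqrt{s + I} I + 32 s\right) + 36 = \left(\sqrt{I + s} I + 32 s\right) + 36 = \left(I \sqrt{I + s} + 32 s\right) + 36 = \left(32 s + I \sqrt{I + s}\right) + 36 = 36 + 32 s + I \sqrt{I + s}$)
$1452351 + U{\left(1772,-1681 \right)} = 1452351 + \left(36 + 32 \left(-1681\right) + 1772 \sqrt{1772 - 1681}\right) = 1452351 + \left(36 - 53792 + 1772 \sqrt{91}\right) = 1452351 - \left(53756 - 1772 \sqrt{91}\right) = 1398595 + 1772 \sqrt{91}$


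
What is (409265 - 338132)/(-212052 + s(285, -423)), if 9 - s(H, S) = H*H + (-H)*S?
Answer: -23711/137941 ≈ -0.17189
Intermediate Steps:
s(H, S) = 9 - H**2 + H*S (s(H, S) = 9 - (H*H + (-H)*S) = 9 - (H**2 - H*S) = 9 + (-H**2 + H*S) = 9 - H**2 + H*S)
(409265 - 338132)/(-212052 + s(285, -423)) = (409265 - 338132)/(-212052 + (9 - 1*285**2 + 285*(-423))) = 71133/(-212052 + (9 - 1*81225 - 120555)) = 71133/(-212052 + (9 - 81225 - 120555)) = 71133/(-212052 - 201771) = 71133/(-413823) = 71133*(-1/413823) = -23711/137941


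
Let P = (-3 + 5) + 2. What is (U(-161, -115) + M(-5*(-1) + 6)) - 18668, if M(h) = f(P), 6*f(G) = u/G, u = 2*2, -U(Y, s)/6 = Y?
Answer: -106211/6 ≈ -17702.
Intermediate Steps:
U(Y, s) = -6*Y
P = 4 (P = 2 + 2 = 4)
u = 4
f(G) = 2/(3*G) (f(G) = (4/G)/6 = 2/(3*G))
M(h) = ⅙ (M(h) = (⅔)/4 = (⅔)*(¼) = ⅙)
(U(-161, -115) + M(-5*(-1) + 6)) - 18668 = (-6*(-161) + ⅙) - 18668 = (966 + ⅙) - 18668 = 5797/6 - 18668 = -106211/6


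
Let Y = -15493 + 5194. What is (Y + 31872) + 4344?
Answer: 25917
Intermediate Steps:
Y = -10299
(Y + 31872) + 4344 = (-10299 + 31872) + 4344 = 21573 + 4344 = 25917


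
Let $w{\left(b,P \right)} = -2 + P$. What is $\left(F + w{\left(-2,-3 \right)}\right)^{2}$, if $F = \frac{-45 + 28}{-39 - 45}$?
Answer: $\frac{162409}{7056} \approx 23.017$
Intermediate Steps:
$F = \frac{17}{84}$ ($F = - \frac{17}{-84} = \left(-17\right) \left(- \frac{1}{84}\right) = \frac{17}{84} \approx 0.20238$)
$\left(F + w{\left(-2,-3 \right)}\right)^{2} = \left(\frac{17}{84} - 5\right)^{2} = \left(- \frac{403}{84}\right)^{2} = \frac{162409}{7056}$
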